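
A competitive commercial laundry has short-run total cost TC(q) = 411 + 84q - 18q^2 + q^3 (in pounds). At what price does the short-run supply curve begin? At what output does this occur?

The firm shuts down when price falls below the minimum of average variable cost. AVC = VC/q = 84 - 18q + q^2.
dAVC/dq = -18 + 2q = 0 gives q = 9. min AVC = 84 - 18·9 + 9^2 = 3.
The firm shuts down for any P below £3.

£3 per unit, at q = 9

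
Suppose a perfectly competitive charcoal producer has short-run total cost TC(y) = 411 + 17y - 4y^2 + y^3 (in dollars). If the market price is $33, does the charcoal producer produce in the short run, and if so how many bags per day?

Produce at y = 4

Variable cost is VC = 17y - 4y^2 + y^3, so AVC = VC/y = 17 - 4y + y^2 and MC = dTC/dy = 17 - 8y + 3y^2.
AVC hits its minimum where MC = AVC, at y = 2, giving min AVC = 17 - 4·2 + 2^2 = $13.
Since P = $33 ≥ min AVC = $13, price covers variable cost and the firm should produce.
Solving P = MC: -16 - 8y + 3y^2 = 0 ⇒ y = -4/3 or 4. On the upward-sloping branch, y* = 4.
Check: AVC at y = 4 is $17 ≤ P, so revenue covers variable cost.
Profit = P·y − TC = 33·4 − 479 = -$347, a loss, but smaller than the $411 fixed cost the firm would lose by shutting down.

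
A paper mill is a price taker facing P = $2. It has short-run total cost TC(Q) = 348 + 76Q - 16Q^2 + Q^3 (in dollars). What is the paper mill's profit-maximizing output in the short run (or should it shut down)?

Shut down

Strip out fixed cost: VC = 76Q - 16Q^2 + Q^3. Then AVC = 76 - 16Q + Q^2 and MC = 76 - 32Q + 3Q^2.
AVC hits its minimum where MC = AVC, at Q = 8, giving min AVC = 76 - 16·8 + 8^2 = $12.
P = $2 lies below min AVC = $12; no output level covers variable cost.
Shutting down limits the loss to fixed cost, $348.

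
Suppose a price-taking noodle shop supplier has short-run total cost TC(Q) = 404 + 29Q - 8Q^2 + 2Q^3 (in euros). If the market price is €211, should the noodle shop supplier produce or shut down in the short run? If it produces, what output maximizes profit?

Produce at Q = 7

From TC, MC = TC'(Q) = 29 - 16Q + 6Q^2 and AVC = VC/Q = 29 - 8Q + 2Q^2.
AVC is minimized where dAVC/dQ = -8 + 4Q = 0, at Q = 2; min AVC = 29 - 8·2 + 2·2^2 = €21.
Because €211 ≥ €21, revenue can cover variable cost; the firm operates.
Solving P = MC: -182 - 16Q + 6Q^2 = 0 ⇒ Q = -13/3 or 7. On the upward-sloping branch, Q* = 7.
Check: AVC at Q = 7 is €71 ≤ P, so revenue covers variable cost.
Profit = P·Q − TC = 211·7 − 901 = €576.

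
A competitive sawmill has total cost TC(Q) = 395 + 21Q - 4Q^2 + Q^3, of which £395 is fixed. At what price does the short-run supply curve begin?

£17 per unit

The shutdown price is the minimum of AVC. VC = 21Q - 4Q^2 + Q^3, so AVC = 21 - 4Q + Q^2.
dAVC/dQ = -4 + 2Q = 0 gives Q = 2. min AVC = 21 - 4·2 + 2^2 = 17.
For P < £17 the firm produces nothing.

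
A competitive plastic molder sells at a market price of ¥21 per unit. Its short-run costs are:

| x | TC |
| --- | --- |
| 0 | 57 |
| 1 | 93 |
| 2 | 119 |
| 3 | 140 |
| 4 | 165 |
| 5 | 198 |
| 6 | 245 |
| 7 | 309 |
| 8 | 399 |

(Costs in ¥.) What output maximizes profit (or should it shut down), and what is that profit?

x = 0 (shut down); profit = -¥57

Tabulate TR − TC: x=0: -57; x=1: -72; x=2: -77; x=3: -77; x=4: -81; x=5: -93; x=6: -119; x=7: -162; x=8: -231.
Profit is highest at x = 0. Equivalently, the lowest AVC in the table is 108/4 ≈ ¥27 at x = 4, and P = ¥21 falls below it — price never covers variable cost, so the firm shuts down and loses only its fixed cost.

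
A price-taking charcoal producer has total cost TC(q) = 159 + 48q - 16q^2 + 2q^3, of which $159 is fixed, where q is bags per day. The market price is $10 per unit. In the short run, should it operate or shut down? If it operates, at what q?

Shut down

Variable cost is VC = 48q - 16q^2 + 2q^3, so AVC = VC/q = 48 - 16q + 2q^2 and MC = dTC/dq = 48 - 32q + 6q^2.
The AVC parabola has its vertex at q = 16/4 = 4, where AVC = 48 - 16·4 + 2·4^2 = $16.
Since P = $10 < min AVC = $16, price fails to cover variable cost at any output.
The firm minimizes its loss by shutting down and losing only its fixed cost of $159.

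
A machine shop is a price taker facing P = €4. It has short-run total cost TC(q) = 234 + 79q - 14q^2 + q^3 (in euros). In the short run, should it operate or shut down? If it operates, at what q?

Variable cost is VC = 79q - 14q^2 + q^3, so AVC = VC/q = 79 - 14q + q^2 and MC = dTC/dq = 79 - 28q + 3q^2.
AVC is minimized where dAVC/dq = -14 + 2q = 0, at q = 7; min AVC = 79 - 14·7 + 7^2 = €30.
With P < min AVC (€4 < €30), every unit sold adds to the loss.
The firm minimizes its loss by shutting down and losing only its fixed cost of €234.

Shut down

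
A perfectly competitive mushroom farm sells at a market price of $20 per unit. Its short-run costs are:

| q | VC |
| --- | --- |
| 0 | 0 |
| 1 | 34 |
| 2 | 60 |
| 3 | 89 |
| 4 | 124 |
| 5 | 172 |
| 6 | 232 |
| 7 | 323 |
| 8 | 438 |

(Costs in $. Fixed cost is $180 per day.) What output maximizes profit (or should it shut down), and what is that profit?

Tabulate TR − TC: q=0: -180; q=1: -194; q=2: -200; q=3: -209; q=4: -224; q=5: -252; q=6: -292; q=7: -363; q=8: -458.
Profit is highest at q = 0. Equivalently, the lowest AVC in the table is 89/3 ≈ $29.67 at q = 3, and P = $20 falls below it — price never covers variable cost, so the firm shuts down and loses only its fixed cost.

q = 0 (shut down); profit = -$180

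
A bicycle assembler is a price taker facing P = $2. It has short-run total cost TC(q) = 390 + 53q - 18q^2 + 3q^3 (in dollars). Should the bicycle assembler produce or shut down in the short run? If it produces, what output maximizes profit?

Shut down

From TC, MC = TC'(q) = 53 - 36q + 9q^2 and AVC = VC/q = 53 - 18q + 3q^2.
The AVC parabola has its vertex at q = 18/6 = 3, where AVC = 53 - 18·3 + 3·3^2 = $26.
With P < min AVC ($2 < $26), every unit sold adds to the loss.
The firm minimizes its loss by shutting down and losing only its fixed cost of $390.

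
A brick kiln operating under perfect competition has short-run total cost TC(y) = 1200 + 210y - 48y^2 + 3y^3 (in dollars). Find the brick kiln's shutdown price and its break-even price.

Shutdown price = $18; break-even price = $150

Shutdown price = min AVC. AVC = 210 - 48y + 3y^2, with vertex at y = 8 and minimum $18.
ATC = 1200/y + 210 - 48y + 3y^2. Setting dATC/dy = −1200/y^2 − 48 + 6y = 0 gives y = 10 (since 6·10^3 − 48·10^2 = 1200).
min ATC = 1200/10 + 210 − 48·10 + 3·10^2 = $150. That is the break-even price.
Between these two prices the firm operates at a loss; above $150 it earns a profit.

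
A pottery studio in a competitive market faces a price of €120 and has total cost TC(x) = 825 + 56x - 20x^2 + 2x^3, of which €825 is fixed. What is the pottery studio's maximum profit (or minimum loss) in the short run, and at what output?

AVC = 56 - 20x + 2x^2; min AVC = €6 at x = 5. Since P = €120 ≥ min AVC, the firm produces.
With MC = 56 - 40x + 6x^2, P = MC on the upward-sloping part at x* = 8.
TR = 120·8 = 960. TC = 825 + 192 = 1017. Profit = 960 − 1017 = -€57.
Shutting down would mean losing the fixed cost of €825, so operating at a loss of €57 is better by €768.

Profit = -€57 at x = 8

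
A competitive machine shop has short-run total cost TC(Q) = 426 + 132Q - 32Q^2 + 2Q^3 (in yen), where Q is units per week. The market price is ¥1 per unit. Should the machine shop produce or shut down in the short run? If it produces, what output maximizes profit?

Shut down

Strip out fixed cost: VC = 132Q - 32Q^2 + 2Q^3. Then AVC = 132 - 32Q + 2Q^2 and MC = 132 - 64Q + 6Q^2.
AVC is minimized where dAVC/dQ = -32 + 4Q = 0, at Q = 8; min AVC = 132 - 32·8 + 2·8^2 = ¥4.
P = ¥1 lies below min AVC = ¥4; no output level covers variable cost.
Shutting down limits the loss to fixed cost, ¥426.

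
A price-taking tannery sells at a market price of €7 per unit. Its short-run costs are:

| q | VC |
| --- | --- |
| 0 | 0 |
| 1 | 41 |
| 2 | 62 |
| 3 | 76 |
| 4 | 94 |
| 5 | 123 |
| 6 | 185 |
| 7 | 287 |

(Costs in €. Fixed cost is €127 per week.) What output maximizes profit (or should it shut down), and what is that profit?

q = 0 (shut down); profit = -€127

Profit at each row (π = 7q − TC): q=0: -127; q=1: -161; q=2: -175; q=3: -182; q=4: -193; q=5: -215; q=6: -270; q=7: -365.
Profit is highest at q = 0. Equivalently, the lowest AVC in the table is 94/4 ≈ €23.50 at q = 4, and P = €7 falls below it — price never covers variable cost, so the firm shuts down and loses only its fixed cost.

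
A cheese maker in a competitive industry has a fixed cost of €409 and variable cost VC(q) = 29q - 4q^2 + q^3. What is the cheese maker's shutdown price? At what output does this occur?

€25 per unit, at q = 2

The shutdown price is the minimum of AVC. VC = 29q - 4q^2 + q^3, so AVC = 29 - 4q + q^2.
At the minimum of AVC, MC = AVC. MC = 29 - 8q + 3q^2; setting MC = AVC gives 2q^2 - 4q = 0, so q = 2. min AVC = 25.
For P < €25 the firm produces nothing.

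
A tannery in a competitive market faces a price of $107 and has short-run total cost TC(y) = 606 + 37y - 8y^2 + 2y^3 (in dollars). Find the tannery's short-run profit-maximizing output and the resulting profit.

AVC = 37 - 8y + 2y^2; min AVC = $29 at y = 2. Since P = $107 ≥ min AVC, the firm produces.
With MC = 37 - 16y + 6y^2, P = MC on the upward-sloping part at y* = 5.
TR = 107·5 = 535. TC = 606 + 235 = 841. Profit = 535 − 841 = -$306.
Shutting down would mean losing the fixed cost of $606, so operating at a loss of $306 is better by $300.

Profit = -$306 at y = 5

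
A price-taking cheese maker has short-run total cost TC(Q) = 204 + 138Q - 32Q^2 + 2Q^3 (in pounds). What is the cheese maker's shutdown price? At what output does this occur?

£10 per unit, at Q = 8

The shutdown price is the minimum of AVC. VC = 138Q - 32Q^2 + 2Q^3, so AVC = 138 - 32Q + 2Q^2.
dAVC/dQ = -32 + 4Q = 0 gives Q = 8. min AVC = 138 - 32·8 + 2·8^2 = 10.
The firm shuts down for any P below £10.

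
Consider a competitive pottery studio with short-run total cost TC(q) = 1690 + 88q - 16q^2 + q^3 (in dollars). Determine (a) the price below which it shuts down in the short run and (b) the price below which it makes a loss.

Shutdown price = $24; break-even price = $179

AVC = 88 - 16q + q^2; minimized at q = 8, giving min AVC = $24. That is the shutdown price.
ATC = 1690/q + 88 - 16q + q^2. Setting dATC/dq = −1690/q^2 − 16 + 2q = 0 gives q = 13 (since 2·13^3 − 16·13^2 = 1690).
min ATC = 1690/13 + 88 − 16·13 + 13^2 = $179. That is the break-even price.
For $24 ≤ P < $179 the firm produces at a loss; below $24 it shuts down.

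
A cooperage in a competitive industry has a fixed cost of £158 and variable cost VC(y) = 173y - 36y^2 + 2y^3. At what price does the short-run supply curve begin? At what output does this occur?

£11 per unit, at y = 9

Short-run supply begins at min AVC. From VC = 173y - 36y^2 + 2y^3, AVC = 173 - 36y + 2y^2.
dAVC/dy = -36 + 4y = 0 gives y = 9. min AVC = 173 - 36·9 + 2·9^2 = 11.
The firm shuts down for any P below £11.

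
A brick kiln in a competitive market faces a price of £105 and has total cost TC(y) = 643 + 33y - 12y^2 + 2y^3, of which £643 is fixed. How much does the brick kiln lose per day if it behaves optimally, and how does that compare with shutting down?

AVC = 33 - 12y + 2y^2 has its minimum £15 at y = 3; price £105 clears that bar, so the firm operates.
MC = 33 - 24y + 6y^2. Setting P = MC and taking the root on the rising branch gives y* = 6.
TR = 105·6 = 630. TC = 643 + 198 = 841. Profit = 630 − 841 = -£211.
Shutting down would mean losing the fixed cost of £643, so operating at a loss of £211 is better by £432.

Profit = -£211 at y = 6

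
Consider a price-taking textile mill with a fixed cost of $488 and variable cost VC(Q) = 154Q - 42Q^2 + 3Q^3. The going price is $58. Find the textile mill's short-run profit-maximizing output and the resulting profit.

AVC = 154 - 42Q + 3Q^2 has its minimum $7 at Q = 7; price $58 clears that bar, so the firm operates.
MC = 154 - 84Q + 9Q^2. Setting P = MC and taking the root on the rising branch gives Q* = 8.
TR = 58·8 = 464. TC = 488 + 80 = 568. Profit = 464 − 568 = -$104.
Shutting down would mean losing the fixed cost of $488, so operating at a loss of $104 is better by $384.

Profit = -$104 at Q = 8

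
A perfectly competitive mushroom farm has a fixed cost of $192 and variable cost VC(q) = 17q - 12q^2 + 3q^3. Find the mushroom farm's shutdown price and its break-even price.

Shutdown price = min AVC. AVC = 17 - 12q + 3q^2, with vertex at q = 2 and minimum $5.
ATC = 192/q + 17 - 12q + 3q^2. Setting dATC/dq = −192/q^2 − 12 + 6q = 0 gives q = 4 (since 6·4^3 − 12·4^2 = 192).
min ATC = 192/4 + 17 − 12·4 + 3·4^2 = $65. That is the break-even price.
For $5 ≤ P < $65 the firm produces at a loss; below $5 it shuts down.

Shutdown price = $5; break-even price = $65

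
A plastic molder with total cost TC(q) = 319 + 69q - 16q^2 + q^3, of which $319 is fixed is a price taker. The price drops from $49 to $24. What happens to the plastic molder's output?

Output falls from 10 to 9

MC = 69 - 32q + 3q^2; the shutdown threshold is min AVC = $5 (at q = 8).
With P = $49 above the shutdown price, P = MC gives q = 10.
At P = $24 ≥ min AVC, set P = MC: q = 9. The firm stays open but cuts output.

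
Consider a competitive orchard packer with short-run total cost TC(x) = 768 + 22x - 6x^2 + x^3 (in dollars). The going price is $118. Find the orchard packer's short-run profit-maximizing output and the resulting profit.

AVC = 22 - 6x + x^2 has its minimum $13 at x = 3; price $118 clears that bar, so the firm operates.
With MC = 22 - 12x + 3x^2, P = MC on the upward-sloping part at x* = 8.
TR = 118·8 = 944. TC = 768 + 304 = 1072. Profit = 944 − 1072 = -$128.
By producing, the firm covers all variable cost plus $640 of fixed cost; shutting down would lose the full $768.

Profit = -$128 at x = 8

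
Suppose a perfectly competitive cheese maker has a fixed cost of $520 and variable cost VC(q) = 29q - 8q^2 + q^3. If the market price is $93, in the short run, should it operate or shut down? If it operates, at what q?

Strip out fixed cost: VC = 29q - 8q^2 + q^3. Then AVC = 29 - 8q + q^2 and MC = 29 - 16q + 3q^2.
AVC hits its minimum where MC = AVC, at q = 4, giving min AVC = 29 - 8·4 + 4^2 = $13.
P = $93 exceeds min AVC = $13, so the firm stays open.
P = MC gives -64 - 16q + 3q^2 = 0, with roots -8/3 and 8. Take the larger (rising MC): q* = 8.
Check: AVC at q = 8 is $29 ≤ P, so revenue covers variable cost.
Profit = P·q − TC = 93·8 − 752 = -$8, a loss, but smaller than the $520 fixed cost the firm would lose by shutting down.

Produce at q = 8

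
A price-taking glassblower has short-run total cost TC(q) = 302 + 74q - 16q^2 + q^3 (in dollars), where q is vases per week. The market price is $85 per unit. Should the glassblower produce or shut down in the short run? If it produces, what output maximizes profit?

Produce at q = 11

Strip out fixed cost: VC = 74q - 16q^2 + q^3. Then AVC = 74 - 16q + q^2 and MC = 74 - 32q + 3q^2.
The AVC parabola has its vertex at q = 16/2 = 8, where AVC = 74 - 16·8 + 8^2 = $10.
Because $85 ≥ $10, revenue can cover variable cost; the firm operates.
Set P = MC: 85 = 74 - 32q + 3q^2 → -11 - 32q + 3q^2 = 0. The roots are q = -1/3 and q = 11; the profit-maximizing output is on the rising part of MC, so q* = 11.
Check: AVC at q = 11 is $19 ≤ P, so revenue covers variable cost.
Profit = P·q − TC = 85·11 − 511 = $424.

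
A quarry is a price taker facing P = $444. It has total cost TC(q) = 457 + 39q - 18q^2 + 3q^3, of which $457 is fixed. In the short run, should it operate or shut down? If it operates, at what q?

Produce at q = 9

Variable cost is VC = 39q - 18q^2 + 3q^3, so AVC = VC/q = 39 - 18q + 3q^2 and MC = dTC/dq = 39 - 36q + 9q^2.
AVC hits its minimum where MC = AVC, at q = 3, giving min AVC = 39 - 18·3 + 3·3^2 = $12.
Because $444 ≥ $12, revenue can cover variable cost; the firm operates.
Solving P = MC: -405 - 36q + 9q^2 = 0 ⇒ q = -5 or 9. On the upward-sloping branch, q* = 9.
Check: AVC at q = 9 is $120 ≤ P, so revenue covers variable cost.
Profit = P·q − TC = 444·9 − 1537 = $2459.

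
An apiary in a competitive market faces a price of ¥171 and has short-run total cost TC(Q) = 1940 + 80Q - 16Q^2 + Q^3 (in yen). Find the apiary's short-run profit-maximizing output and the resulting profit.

AVC = 80 - 16Q + Q^2 has its minimum ¥16 at Q = 8; price ¥171 clears that bar, so the firm operates.
MC = 80 - 32Q + 3Q^2. Setting P = MC and taking the root on the rising branch gives Q* = 13.
TR = 171·13 = 2223. TC = 1940 + 533 = 2473. Profit = 2223 − 2473 = -¥250.
That loss of ¥250 beats the ¥1940 the firm would lose by shutting down; producing recovers ¥1690 of fixed cost.

Profit = -¥250 at Q = 13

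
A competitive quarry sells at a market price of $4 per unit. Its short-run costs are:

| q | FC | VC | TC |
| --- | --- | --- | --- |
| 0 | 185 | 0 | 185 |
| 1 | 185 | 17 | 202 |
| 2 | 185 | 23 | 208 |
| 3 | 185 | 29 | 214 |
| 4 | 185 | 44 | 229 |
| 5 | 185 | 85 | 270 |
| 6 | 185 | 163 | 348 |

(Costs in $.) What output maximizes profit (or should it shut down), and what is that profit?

Compute π = P·q − TC at each output: q=0: -185; q=1: -198; q=2: -200; q=3: -202; q=4: -213; q=5: -250; q=6: -324.
Profit is highest at q = 0. Equivalently, the lowest AVC in the table is 29/3 ≈ $9.67 at q = 3, and P = $4 falls below it — price never covers variable cost, so the firm shuts down and loses only its fixed cost.

q = 0 (shut down); profit = -$185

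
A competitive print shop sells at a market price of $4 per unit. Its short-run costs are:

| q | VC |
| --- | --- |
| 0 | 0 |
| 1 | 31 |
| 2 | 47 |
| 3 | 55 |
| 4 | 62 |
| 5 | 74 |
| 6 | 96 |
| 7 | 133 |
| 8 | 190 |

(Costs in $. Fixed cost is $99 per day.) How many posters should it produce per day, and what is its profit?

Profit at each row (π = 4q − TC): q=0: -99; q=1: -126; q=2: -138; q=3: -142; q=4: -145; q=5: -153; q=6: -171; q=7: -204; q=8: -257.
Profit is highest at q = 0. Equivalently, the lowest AVC in the table is 74/5 ≈ $14.80 at q = 5, and P = $4 falls below it — price never covers variable cost, so the firm shuts down and loses only its fixed cost.

q = 0 (shut down); profit = -$99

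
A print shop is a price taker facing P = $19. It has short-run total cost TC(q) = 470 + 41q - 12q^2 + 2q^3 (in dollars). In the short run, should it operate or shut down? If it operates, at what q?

Strip out fixed cost: VC = 41q - 12q^2 + 2q^3. Then AVC = 41 - 12q + 2q^2 and MC = 41 - 24q + 6q^2.
The AVC parabola has its vertex at q = 12/4 = 3, where AVC = 41 - 12·3 + 2·3^2 = $23.
Since P = $19 < min AVC = $23, price fails to cover variable cost at any output.
Best response: produce nothing and absorb the $470 fixed cost.

Shut down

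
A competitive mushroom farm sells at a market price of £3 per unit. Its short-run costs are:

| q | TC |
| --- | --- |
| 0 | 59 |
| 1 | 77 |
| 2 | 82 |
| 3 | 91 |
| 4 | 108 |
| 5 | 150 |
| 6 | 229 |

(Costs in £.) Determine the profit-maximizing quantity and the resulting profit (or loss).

q = 0 (shut down); profit = -£59

Profit at each row (π = 3q − TC): q=0: -59; q=1: -74; q=2: -76; q=3: -82; q=4: -96; q=5: -135; q=6: -211.
Profit is highest at q = 0. Equivalently, the lowest AVC in the table is 32/3 ≈ £10.67 at q = 3, and P = £3 falls below it — price never covers variable cost, so the firm shuts down and loses only its fixed cost.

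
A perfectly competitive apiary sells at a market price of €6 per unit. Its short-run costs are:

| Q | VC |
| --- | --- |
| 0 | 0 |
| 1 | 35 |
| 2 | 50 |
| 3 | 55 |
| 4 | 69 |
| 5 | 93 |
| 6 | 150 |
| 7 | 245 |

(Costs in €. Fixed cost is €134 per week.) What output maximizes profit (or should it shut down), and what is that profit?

Tabulate TR − TC: Q=0: -134; Q=1: -163; Q=2: -172; Q=3: -171; Q=4: -179; Q=5: -197; Q=6: -248; Q=7: -337.
Profit is highest at Q = 0. Equivalently, the lowest AVC in the table is 69/4 ≈ €17.25 at Q = 4, and P = €6 falls below it — price never covers variable cost, so the firm shuts down and loses only its fixed cost.

Q = 0 (shut down); profit = -€134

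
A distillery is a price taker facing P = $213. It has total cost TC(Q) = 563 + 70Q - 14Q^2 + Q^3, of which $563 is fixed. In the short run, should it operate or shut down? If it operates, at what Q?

Produce at Q = 13

Variable cost is VC = 70Q - 14Q^2 + Q^3, so AVC = VC/Q = 70 - 14Q + Q^2 and MC = dTC/dQ = 70 - 28Q + 3Q^2.
AVC is minimized where dAVC/dQ = -14 + 2Q = 0, at Q = 7; min AVC = 70 - 14·7 + 7^2 = $21.
Since P = $213 ≥ min AVC = $21, price covers variable cost and the firm should produce.
P = MC gives -143 - 28Q + 3Q^2 = 0, with roots -11/3 and 13. Take the larger (rising MC): Q* = 13.
Check: AVC at Q = 13 is $57 ≤ P, so revenue covers variable cost.
Profit = P·Q − TC = 213·13 − 1304 = $1465.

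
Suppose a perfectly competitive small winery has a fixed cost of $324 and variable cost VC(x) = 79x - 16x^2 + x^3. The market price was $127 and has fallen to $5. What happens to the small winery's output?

Output falls from 12 to 0 (the firm shuts down)

MC = 79 - 32x + 3x^2; the shutdown threshold is min AVC = $15 (at x = 8).
At P = $127 ≥ min AVC, set P = MC on the rising branch: x = 12.
At P = $5 < min AVC = $15, price no longer covers variable cost at any output, so the firm shuts down: x = 0.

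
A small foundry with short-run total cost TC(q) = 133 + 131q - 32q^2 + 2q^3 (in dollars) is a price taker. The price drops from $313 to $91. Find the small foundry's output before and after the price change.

Output falls from 13 to 10

MC = 131 - 64q + 6q^2; the shutdown threshold is min AVC = $3 (at q = 8).
At P = $313 ≥ min AVC, set P = MC on the rising branch: q = 13.
At P = $91 ≥ min AVC, set P = MC: q = 10. The firm stays open but cuts output.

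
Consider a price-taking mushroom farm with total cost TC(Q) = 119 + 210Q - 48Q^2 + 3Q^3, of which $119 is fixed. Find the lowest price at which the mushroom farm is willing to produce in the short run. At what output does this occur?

$18 per unit, at Q = 8

Short-run supply begins at min AVC. From VC = 210Q - 48Q^2 + 3Q^3, AVC = 210 - 48Q + 3Q^2.
dAVC/dQ = -48 + 6Q = 0 gives Q = 8. min AVC = 210 - 48·8 + 3·8^2 = 18.
So the shutdown price is $18.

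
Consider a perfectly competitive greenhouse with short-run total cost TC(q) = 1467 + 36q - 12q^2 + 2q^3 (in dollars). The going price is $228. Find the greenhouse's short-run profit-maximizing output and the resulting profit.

Profit = -$187 at q = 8

AVC = 36 - 12q + 2q^2 has its minimum $18 at q = 3; price $228 clears that bar, so the firm operates.
MC = 36 - 24q + 6q^2. Setting P = MC and taking the root on the rising branch gives q* = 8.
TR = 228·8 = 1824. TC = 1467 + 544 = 2011. Profit = 1824 − 2011 = -$187.
Shutting down would mean losing the fixed cost of $1467, so operating at a loss of $187 is better by $1280.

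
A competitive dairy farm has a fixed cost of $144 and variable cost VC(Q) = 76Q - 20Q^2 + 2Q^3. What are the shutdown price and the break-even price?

AVC = 76 - 20Q + 2Q^2; minimized at Q = 5, giving min AVC = $26. That is the shutdown price.
ATC = 144/Q + 76 - 20Q + 2Q^2. Setting dATC/dQ = −144/Q^2 − 20 + 4Q = 0 gives Q = 6 (since 4·6^3 − 20·6^2 = 144).
min ATC = 144/6 + 76 − 20·6 + 2·6^2 = $52. That is the break-even price.
Between these two prices the firm operates at a loss; above $52 it earns a profit.

Shutdown price = $26; break-even price = $52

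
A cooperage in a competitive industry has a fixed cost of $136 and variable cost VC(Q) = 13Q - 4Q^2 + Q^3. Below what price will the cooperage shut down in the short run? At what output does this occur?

The shutdown price is the minimum of AVC. VC = 13Q - 4Q^2 + Q^3, so AVC = 13 - 4Q + Q^2.
At the minimum of AVC, MC = AVC. MC = 13 - 8Q + 3Q^2; setting MC = AVC gives 2Q^2 - 4Q = 0, so Q = 2. min AVC = 9.
The firm shuts down for any P below $9.

$9 per unit, at Q = 2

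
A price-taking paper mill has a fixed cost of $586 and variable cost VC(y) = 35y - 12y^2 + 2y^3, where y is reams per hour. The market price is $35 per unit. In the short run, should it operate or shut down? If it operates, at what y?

Produce at y = 4

Strip out fixed cost: VC = 35y - 12y^2 + 2y^3. Then AVC = 35 - 12y + 2y^2 and MC = 35 - 24y + 6y^2.
The AVC parabola has its vertex at y = 12/4 = 3, where AVC = 35 - 12·3 + 2·3^2 = $17.
P = $35 exceeds min AVC = $17, so the firm stays open.
Set P = MC: 35 = 35 - 24y + 6y^2 → -24y + 6y^2 = 0. The roots are y = 0 and y = 4; the profit-maximizing output is on the rising part of MC, so y* = 4.
Check: AVC at y = 4 is $19 ≤ P, so revenue covers variable cost.
Profit = P·y − TC = 35·4 − 662 = -$522, a loss, but smaller than the $586 fixed cost the firm would lose by shutting down.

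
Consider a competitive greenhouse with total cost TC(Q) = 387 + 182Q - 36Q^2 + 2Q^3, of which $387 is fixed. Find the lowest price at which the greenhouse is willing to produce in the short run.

Short-run supply begins at min AVC. From VC = 182Q - 36Q^2 + 2Q^3, AVC = 182 - 36Q + 2Q^2.
dAVC/dQ = -36 + 4Q = 0 gives Q = 9. min AVC = 182 - 36·9 + 2·9^2 = 20.
For P < $20 the firm produces nothing.

$20 per unit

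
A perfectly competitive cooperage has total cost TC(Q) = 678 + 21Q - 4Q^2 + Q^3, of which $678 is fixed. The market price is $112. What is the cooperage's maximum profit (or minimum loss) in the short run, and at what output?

AVC = 21 - 4Q + Q^2; min AVC = $17 at Q = 2. Since P = $112 ≥ min AVC, the firm produces.
With MC = 21 - 8Q + 3Q^2, P = MC on the upward-sloping part at Q* = 7.
TR = 112·7 = 784. TC = 678 + 294 = 972. Profit = 784 − 972 = -$188.
Shutting down would mean losing the fixed cost of $678, so operating at a loss of $188 is better by $490.

Profit = -$188 at Q = 7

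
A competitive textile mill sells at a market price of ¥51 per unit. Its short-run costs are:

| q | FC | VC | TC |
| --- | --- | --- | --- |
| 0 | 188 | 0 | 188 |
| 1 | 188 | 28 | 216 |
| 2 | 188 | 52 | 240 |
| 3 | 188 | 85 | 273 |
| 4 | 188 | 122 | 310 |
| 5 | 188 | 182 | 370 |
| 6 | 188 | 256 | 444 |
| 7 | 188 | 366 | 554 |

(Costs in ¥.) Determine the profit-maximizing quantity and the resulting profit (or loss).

Tabulate TR − TC: q=0: -188; q=1: -165; q=2: -138; q=3: -120; q=4: -106; q=5: -115; q=6: -138; q=7: -197.
Profit is maximized at q = 4. AVC there is 122/4 = ¥30.50 ≤ P, so producing beats shutting down (which would give -¥188).

q = 4; profit = -¥106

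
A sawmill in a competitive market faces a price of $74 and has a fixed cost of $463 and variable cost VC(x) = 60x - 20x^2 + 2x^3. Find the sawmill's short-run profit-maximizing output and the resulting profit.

AVC = 60 - 20x + 2x^2; min AVC = $10 at x = 5. Since P = $74 ≥ min AVC, the firm produces.
MC = 60 - 40x + 6x^2. Setting P = MC and taking the root on the rising branch gives x* = 7.
TR = 74·7 = 518. TC = 463 + 126 = 589. Profit = 518 − 589 = -$71.
By producing, the firm covers all variable cost plus $392 of fixed cost; shutting down would lose the full $463.

Profit = -$71 at x = 7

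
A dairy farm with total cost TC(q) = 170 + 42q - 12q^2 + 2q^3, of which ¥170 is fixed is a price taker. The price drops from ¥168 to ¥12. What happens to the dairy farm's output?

AVC = 42 - 12q + 2q^2, minimized at q = 3 where min AVC = ¥24. MC = 42 - 24q + 6q^2.
At P = ¥168 ≥ min AVC, set P = MC on the rising branch: q = 7.
At P = ¥12 < min AVC = ¥24, price no longer covers variable cost at any output, so the firm shuts down: q = 0.

Output falls from 7 to 0 (the firm shuts down)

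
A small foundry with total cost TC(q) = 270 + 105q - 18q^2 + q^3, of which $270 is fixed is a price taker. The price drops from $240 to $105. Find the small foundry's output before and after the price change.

Output falls from 15 to 12

AVC = 105 - 18q + q^2, minimized at q = 9 where min AVC = $24. MC = 105 - 36q + 3q^2.
With P = $240 above the shutdown price, P = MC gives q = 15.
At P = $105 ≥ min AVC, set P = MC: q = 12. The firm stays open but cuts output.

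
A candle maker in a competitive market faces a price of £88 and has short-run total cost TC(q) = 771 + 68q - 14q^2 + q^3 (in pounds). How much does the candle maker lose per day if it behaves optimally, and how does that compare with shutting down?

AVC = 68 - 14q + q^2; min AVC = £19 at q = 7. Since P = £88 ≥ min AVC, the firm produces.
MC = 68 - 28q + 3q^2. Setting P = MC and taking the root on the rising branch gives q* = 10.
TR = 88·10 = 880. TC = 771 + 280 = 1051. Profit = 880 − 1051 = -£171.
That loss of £171 beats the £771 the firm would lose by shutting down; producing recovers £600 of fixed cost.

Profit = -£171 at q = 10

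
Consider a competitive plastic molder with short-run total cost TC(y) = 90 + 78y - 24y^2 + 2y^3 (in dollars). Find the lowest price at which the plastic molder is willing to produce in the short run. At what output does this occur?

$6 per unit, at y = 6

The shutdown price is the minimum of AVC. VC = 78y - 24y^2 + 2y^3, so AVC = 78 - 24y + 2y^2.
dAVC/dy = -24 + 4y = 0 gives y = 6. min AVC = 78 - 24·6 + 2·6^2 = 6.
So the shutdown price is $6.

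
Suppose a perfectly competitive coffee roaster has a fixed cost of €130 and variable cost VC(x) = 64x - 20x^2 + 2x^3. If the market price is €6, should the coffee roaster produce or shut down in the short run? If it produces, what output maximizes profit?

Shut down

Strip out fixed cost: VC = 64x - 20x^2 + 2x^3. Then AVC = 64 - 20x + 2x^2 and MC = 64 - 40x + 6x^2.
AVC hits its minimum where MC = AVC, at x = 5, giving min AVC = 64 - 20·5 + 2·5^2 = €14.
Since P = €6 < min AVC = €14, price fails to cover variable cost at any output.
Best response: produce nothing and absorb the €130 fixed cost.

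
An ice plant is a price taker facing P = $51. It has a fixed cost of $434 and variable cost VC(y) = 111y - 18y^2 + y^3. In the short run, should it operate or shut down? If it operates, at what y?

Strip out fixed cost: VC = 111y - 18y^2 + y^3. Then AVC = 111 - 18y + y^2 and MC = 111 - 36y + 3y^2.
AVC hits its minimum where MC = AVC, at y = 9, giving min AVC = 111 - 18·9 + 9^2 = $30.
Because $51 ≥ $30, revenue can cover variable cost; the firm operates.
Set P = MC: 51 = 111 - 36y + 3y^2 → 60 - 36y + 3y^2 = 0. The roots are y = 2 and y = 10; the profit-maximizing output is on the rising part of MC, so y* = 10.
Check: AVC at y = 10 is $31 ≤ P, so revenue covers variable cost.
Profit = P·y − TC = 51·10 − 744 = -$234, a loss, but smaller than the $434 fixed cost the firm would lose by shutting down.

Produce at y = 10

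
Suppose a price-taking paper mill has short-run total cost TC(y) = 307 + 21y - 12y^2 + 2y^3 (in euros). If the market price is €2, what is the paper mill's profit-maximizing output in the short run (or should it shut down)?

Shut down

From TC, MC = TC'(y) = 21 - 24y + 6y^2 and AVC = VC/y = 21 - 12y + 2y^2.
The AVC parabola has its vertex at y = 12/4 = 3, where AVC = 21 - 12·3 + 2·3^2 = €3.
Since P = €2 < min AVC = €3, price fails to cover variable cost at any output.
Best response: produce nothing and absorb the €307 fixed cost.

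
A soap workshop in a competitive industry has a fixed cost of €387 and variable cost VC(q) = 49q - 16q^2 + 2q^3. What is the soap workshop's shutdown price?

€17 per unit

The shutdown price is the minimum of AVC. VC = 49q - 16q^2 + 2q^3, so AVC = 49 - 16q + 2q^2.
dAVC/dq = -16 + 4q = 0 gives q = 4. min AVC = 49 - 16·4 + 2·4^2 = 17.
For P < €17 the firm produces nothing.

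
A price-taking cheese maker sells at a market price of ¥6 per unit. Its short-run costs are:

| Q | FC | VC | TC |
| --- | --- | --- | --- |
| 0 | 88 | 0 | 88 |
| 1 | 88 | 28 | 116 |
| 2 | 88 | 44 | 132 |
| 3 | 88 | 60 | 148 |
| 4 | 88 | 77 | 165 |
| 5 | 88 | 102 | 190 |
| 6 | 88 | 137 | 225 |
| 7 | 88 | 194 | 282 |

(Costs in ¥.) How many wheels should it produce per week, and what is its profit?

Tabulate TR − TC: Q=0: -88; Q=1: -110; Q=2: -120; Q=3: -130; Q=4: -141; Q=5: -160; Q=6: -189; Q=7: -240.
Profit is highest at Q = 0. Equivalently, the lowest AVC in the table is 77/4 ≈ ¥19.25 at Q = 4, and P = ¥6 falls below it — price never covers variable cost, so the firm shuts down and loses only its fixed cost.

Q = 0 (shut down); profit = -¥88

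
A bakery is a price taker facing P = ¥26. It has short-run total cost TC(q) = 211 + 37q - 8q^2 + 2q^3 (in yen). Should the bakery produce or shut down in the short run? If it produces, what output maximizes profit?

Strip out fixed cost: VC = 37q - 8q^2 + 2q^3. Then AVC = 37 - 8q + 2q^2 and MC = 37 - 16q + 6q^2.
AVC hits its minimum where MC = AVC, at q = 2, giving min AVC = 37 - 8·2 + 2·2^2 = ¥29.
Since P = ¥26 < min AVC = ¥29, price fails to cover variable cost at any output.
Best response: produce nothing and absorb the ¥211 fixed cost.

Shut down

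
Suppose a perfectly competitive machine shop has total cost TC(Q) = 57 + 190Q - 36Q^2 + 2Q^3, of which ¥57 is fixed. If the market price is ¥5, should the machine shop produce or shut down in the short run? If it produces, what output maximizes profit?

From TC, MC = TC'(Q) = 190 - 72Q + 6Q^2 and AVC = VC/Q = 190 - 36Q + 2Q^2.
AVC is minimized where dAVC/dQ = -36 + 4Q = 0, at Q = 9; min AVC = 190 - 36·9 + 2·9^2 = ¥28.
With P < min AVC (¥5 < ¥28), every unit sold adds to the loss.
Shutting down limits the loss to fixed cost, ¥57.

Shut down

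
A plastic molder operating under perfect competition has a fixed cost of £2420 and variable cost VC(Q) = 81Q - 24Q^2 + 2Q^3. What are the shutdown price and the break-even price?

AVC = 81 - 24Q + 2Q^2; minimized at Q = 6, giving min AVC = £9. That is the shutdown price.
ATC = 2420/Q + 81 - 24Q + 2Q^2. Setting dATC/dQ = −2420/Q^2 − 24 + 4Q = 0 gives Q = 11 (since 4·11^3 − 24·11^2 = 2420).
min ATC = 2420/11 + 81 − 24·11 + 2·11^2 = £279. That is the break-even price.
For £9 ≤ P < £279 the firm produces at a loss; below £9 it shuts down.

Shutdown price = £9; break-even price = £279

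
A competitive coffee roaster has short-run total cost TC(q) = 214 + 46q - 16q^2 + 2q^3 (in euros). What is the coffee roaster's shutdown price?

Short-run supply begins at min AVC. From VC = 46q - 16q^2 + 2q^3, AVC = 46 - 16q + 2q^2.
dAVC/dq = -16 + 4q = 0 gives q = 4. min AVC = 46 - 16·4 + 2·4^2 = 14.
The firm shuts down for any P below €14.

€14 per unit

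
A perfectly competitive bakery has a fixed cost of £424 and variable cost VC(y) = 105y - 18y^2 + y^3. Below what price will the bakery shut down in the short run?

£24 per unit

The shutdown price is the minimum of AVC. VC = 105y - 18y^2 + y^3, so AVC = 105 - 18y + y^2.
dAVC/dy = -18 + 2y = 0 gives y = 9. min AVC = 105 - 18·9 + 9^2 = 24.
The firm shuts down for any P below £24.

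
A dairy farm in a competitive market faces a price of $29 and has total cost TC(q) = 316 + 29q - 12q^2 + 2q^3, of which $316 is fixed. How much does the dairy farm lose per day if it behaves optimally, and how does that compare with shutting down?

AVC = 29 - 12q + 2q^2; min AVC = $11 at q = 3. Since P = $29 ≥ min AVC, the firm produces.
With MC = 29 - 24q + 6q^2, P = MC on the upward-sloping part at q* = 4.
TR = 29·4 = 116. TC = 316 + 52 = 368. Profit = 116 − 368 = -$252.
Shutting down would mean losing the fixed cost of $316, so operating at a loss of $252 is better by $64.

Profit = -$252 at q = 4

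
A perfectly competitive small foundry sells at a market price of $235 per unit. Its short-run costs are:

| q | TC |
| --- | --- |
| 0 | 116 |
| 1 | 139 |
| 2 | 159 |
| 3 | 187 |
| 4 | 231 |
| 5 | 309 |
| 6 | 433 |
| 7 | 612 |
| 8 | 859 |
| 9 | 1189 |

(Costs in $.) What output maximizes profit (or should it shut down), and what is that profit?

Compute π = P·q − TC at each output: q=0: -116; q=1: 96; q=2: 311; q=3: 518; q=4: 709; q=5: 866; q=6: 977; q=7: 1033; q=8: 1021; q=9: 926.
Profit is maximized at q = 7. AVC there is 496/7 = $70.86 ≤ P, so producing beats shutting down (which would give -$116).

q = 7; profit = $1033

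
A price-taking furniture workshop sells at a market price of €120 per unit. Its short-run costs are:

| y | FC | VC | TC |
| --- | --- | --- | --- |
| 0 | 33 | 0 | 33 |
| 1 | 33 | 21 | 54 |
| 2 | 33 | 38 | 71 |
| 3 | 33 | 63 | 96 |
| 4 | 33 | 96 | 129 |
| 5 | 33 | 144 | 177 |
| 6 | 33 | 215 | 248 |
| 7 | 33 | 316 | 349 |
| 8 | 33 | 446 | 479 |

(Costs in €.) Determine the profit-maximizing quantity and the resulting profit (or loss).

y = 7; profit = €491

Profit at each row (π = 120y − TC): y=0: -33; y=1: 66; y=2: 169; y=3: 264; y=4: 351; y=5: 423; y=6: 472; y=7: 491; y=8: 481.
Profit is maximized at y = 7. AVC there is 316/7 = €45.14 ≤ P, so producing beats shutting down (which would give -€33).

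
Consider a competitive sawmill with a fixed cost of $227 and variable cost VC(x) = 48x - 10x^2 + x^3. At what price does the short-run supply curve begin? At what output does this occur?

$23 per unit, at x = 5

The shutdown price is the minimum of AVC. VC = 48x - 10x^2 + x^3, so AVC = 48 - 10x + x^2.
dAVC/dx = -10 + 2x = 0 gives x = 5. min AVC = 48 - 10·5 + 5^2 = 23.
The firm shuts down for any P below $23.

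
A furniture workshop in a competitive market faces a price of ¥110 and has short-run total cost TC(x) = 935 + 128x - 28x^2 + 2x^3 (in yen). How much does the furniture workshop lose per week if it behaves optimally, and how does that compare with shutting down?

Profit = -¥287 at x = 9

AVC = 128 - 28x + 2x^2; min AVC = ¥30 at x = 7. Since P = ¥110 ≥ min AVC, the firm produces.
MC = 128 - 56x + 6x^2. Setting P = MC and taking the root on the rising branch gives x* = 9.
TR = 110·9 = 990. TC = 935 + 342 = 1277. Profit = 990 − 1277 = -¥287.
By producing, the firm covers all variable cost plus ¥648 of fixed cost; shutting down would lose the full ¥935.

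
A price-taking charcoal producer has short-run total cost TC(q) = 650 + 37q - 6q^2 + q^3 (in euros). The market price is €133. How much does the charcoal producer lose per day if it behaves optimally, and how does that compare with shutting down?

Profit = -€10 at q = 8

AVC = 37 - 6q + q^2; min AVC = €28 at q = 3. Since P = €133 ≥ min AVC, the firm produces.
MC = 37 - 12q + 3q^2. Setting P = MC and taking the root on the rising branch gives q* = 8.
TR = 133·8 = 1064. TC = 650 + 424 = 1074. Profit = 1064 − 1074 = -€10.
By producing, the firm covers all variable cost plus €640 of fixed cost; shutting down would lose the full €650.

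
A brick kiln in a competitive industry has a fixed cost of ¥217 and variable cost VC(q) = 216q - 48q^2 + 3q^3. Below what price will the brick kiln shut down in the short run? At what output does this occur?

¥24 per unit, at q = 8

The firm shuts down when price falls below the minimum of average variable cost. AVC = VC/q = 216 - 48q + 3q^2.
dAVC/dq = -48 + 6q = 0 gives q = 8. min AVC = 216 - 48·8 + 3·8^2 = 24.
So the shutdown price is ¥24.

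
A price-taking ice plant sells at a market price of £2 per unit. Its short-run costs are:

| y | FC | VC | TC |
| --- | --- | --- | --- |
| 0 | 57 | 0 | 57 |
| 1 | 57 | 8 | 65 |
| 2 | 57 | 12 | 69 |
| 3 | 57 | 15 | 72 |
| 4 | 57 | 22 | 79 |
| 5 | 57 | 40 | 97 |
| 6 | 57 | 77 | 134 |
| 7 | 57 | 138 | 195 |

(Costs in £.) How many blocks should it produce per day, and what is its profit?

Tabulate TR − TC: y=0: -57; y=1: -63; y=2: -65; y=3: -66; y=4: -71; y=5: -87; y=6: -122; y=7: -181.
Profit is highest at y = 0. Equivalently, the lowest AVC in the table is 15/3 ≈ £5 at y = 3, and P = £2 falls below it — price never covers variable cost, so the firm shuts down and loses only its fixed cost.

y = 0 (shut down); profit = -£57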